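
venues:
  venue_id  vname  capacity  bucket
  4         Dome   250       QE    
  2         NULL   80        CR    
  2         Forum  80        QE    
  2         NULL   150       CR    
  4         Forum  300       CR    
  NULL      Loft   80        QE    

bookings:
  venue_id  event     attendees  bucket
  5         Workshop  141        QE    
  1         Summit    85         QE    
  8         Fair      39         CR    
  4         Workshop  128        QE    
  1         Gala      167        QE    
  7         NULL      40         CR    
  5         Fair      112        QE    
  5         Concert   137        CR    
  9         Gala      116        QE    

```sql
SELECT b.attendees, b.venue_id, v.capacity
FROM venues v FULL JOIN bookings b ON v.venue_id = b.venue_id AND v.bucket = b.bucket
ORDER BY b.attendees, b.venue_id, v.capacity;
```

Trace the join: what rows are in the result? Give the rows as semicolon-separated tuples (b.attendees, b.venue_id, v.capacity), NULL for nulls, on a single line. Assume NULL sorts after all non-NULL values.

(39, 8, NULL); (40, 7, NULL); (85, 1, NULL); (112, 5, NULL); (116, 9, NULL); (128, 4, 250); (137, 5, NULL); (141, 5, NULL); (167, 1, NULL); (NULL, NULL, 80); (NULL, NULL, 80); (NULL, NULL, 80); (NULL, NULL, 150); (NULL, NULL, 300)

FULL OUTER JOIN keeps every row from both sides; unmatched rows get NULL for the other side's columns.
Matching on v.venue_id = b.venue_id AND v.bucket = b.bucket. A NULL in a compared column never satisfies the condition.
- v row (venue_id=4, bucket=QE): matches 1 b row(s) → 1 output row(s).
- v row (venue_id=2, bucket=CR): no match → kept, b columns NULL.
- v row (venue_id=2, bucket=QE): no match → kept, b columns NULL.
- v row (venue_id=2, bucket=CR): no match → kept, b columns NULL.
- v row (venue_id=4, bucket=CR): no match → kept, b columns NULL.
- v row (venue_id=NULL, bucket=QE): no match → kept, b columns NULL.
- 8 row(s) from b found no v partner → padded with NULL.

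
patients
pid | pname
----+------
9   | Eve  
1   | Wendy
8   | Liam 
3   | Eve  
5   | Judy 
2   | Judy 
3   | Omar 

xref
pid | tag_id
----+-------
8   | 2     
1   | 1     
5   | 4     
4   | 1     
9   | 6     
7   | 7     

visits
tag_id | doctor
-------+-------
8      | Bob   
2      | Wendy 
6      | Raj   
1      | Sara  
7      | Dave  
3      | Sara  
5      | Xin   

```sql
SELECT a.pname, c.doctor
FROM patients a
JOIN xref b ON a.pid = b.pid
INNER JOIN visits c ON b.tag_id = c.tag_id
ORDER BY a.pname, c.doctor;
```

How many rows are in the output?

3

Step 1 — a INNER JOIN b on pid → 4 row(s).
Then INNER JOIN `visits c` on tag_id: keep only rows whose b.tag_id appears in c.
Result: 3 row(s).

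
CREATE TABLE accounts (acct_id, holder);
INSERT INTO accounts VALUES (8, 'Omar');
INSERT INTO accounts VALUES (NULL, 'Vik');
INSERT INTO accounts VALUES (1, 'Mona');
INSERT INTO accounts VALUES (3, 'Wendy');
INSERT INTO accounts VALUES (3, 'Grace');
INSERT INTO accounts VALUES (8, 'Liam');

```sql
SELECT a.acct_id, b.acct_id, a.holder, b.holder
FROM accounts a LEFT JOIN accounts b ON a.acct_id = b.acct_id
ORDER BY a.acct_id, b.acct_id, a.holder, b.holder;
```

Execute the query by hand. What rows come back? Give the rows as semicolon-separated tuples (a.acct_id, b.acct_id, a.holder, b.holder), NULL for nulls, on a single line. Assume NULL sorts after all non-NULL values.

(1, 1, Mona, Mona); (3, 3, Grace, Grace); (3, 3, Grace, Wendy); (3, 3, Wendy, Grace); (3, 3, Wendy, Wendy); (8, 8, Liam, Liam); (8, 8, Liam, Omar); (8, 8, Omar, Liam); (8, 8, Omar, Omar); (NULL, NULL, Vik, NULL)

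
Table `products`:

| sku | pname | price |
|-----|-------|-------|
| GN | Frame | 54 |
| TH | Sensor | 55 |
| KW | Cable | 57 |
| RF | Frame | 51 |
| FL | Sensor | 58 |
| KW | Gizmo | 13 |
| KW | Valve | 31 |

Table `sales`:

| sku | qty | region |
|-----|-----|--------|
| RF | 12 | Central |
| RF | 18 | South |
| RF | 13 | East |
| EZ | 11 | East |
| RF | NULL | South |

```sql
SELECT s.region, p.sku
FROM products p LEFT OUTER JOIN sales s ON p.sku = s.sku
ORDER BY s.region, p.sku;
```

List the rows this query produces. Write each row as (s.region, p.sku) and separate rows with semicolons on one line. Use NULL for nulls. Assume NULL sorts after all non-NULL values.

LEFT JOIN keeps every row from `products`; unmatched rows get NULL for `sales`'s columns.
Matching on p.sku = s.sku.
Matched pairs: 4; unmatched p rows kept: 6.

(Central, RF); (East, RF); (South, RF); (South, RF); (NULL, FL); (NULL, GN); (NULL, KW); (NULL, KW); (NULL, KW); (NULL, TH)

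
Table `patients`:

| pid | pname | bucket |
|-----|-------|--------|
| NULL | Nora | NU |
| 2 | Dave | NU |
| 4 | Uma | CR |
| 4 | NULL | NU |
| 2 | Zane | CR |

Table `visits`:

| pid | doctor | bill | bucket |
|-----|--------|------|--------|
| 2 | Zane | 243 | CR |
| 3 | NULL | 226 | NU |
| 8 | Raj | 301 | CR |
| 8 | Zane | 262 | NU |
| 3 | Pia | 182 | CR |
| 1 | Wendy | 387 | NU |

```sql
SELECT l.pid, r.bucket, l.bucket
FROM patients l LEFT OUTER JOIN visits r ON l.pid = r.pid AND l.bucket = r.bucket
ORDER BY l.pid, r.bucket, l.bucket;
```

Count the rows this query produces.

LEFT JOIN keeps every row from `patients`; unmatched rows get NULL for `visits`'s columns.
Matching on l.pid = r.pid AND l.bucket = r.bucket. A NULL in a compared column never satisfies the condition.
Matched pairs: 1; unmatched l rows kept: 4.
Total: 1 matched + 4 padded = 5 rows.

5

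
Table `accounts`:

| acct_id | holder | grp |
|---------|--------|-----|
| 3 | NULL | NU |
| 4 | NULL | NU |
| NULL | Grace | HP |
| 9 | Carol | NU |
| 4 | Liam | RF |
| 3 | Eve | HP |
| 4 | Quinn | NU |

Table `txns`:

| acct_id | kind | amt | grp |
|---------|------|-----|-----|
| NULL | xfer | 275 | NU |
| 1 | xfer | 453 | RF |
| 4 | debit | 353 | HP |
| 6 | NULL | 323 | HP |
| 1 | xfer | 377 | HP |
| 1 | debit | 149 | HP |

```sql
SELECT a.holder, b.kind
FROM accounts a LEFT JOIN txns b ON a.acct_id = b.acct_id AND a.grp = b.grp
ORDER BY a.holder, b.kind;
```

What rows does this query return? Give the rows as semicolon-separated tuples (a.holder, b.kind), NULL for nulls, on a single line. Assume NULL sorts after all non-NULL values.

(Carol, NULL); (Eve, NULL); (Grace, NULL); (Liam, NULL); (Quinn, NULL); (NULL, NULL); (NULL, NULL)

LEFT JOIN keeps every row from `accounts`; unmatched rows get NULL for `txns`'s columns.
Matching on a.acct_id = b.acct_id AND a.grp = b.grp. A NULL in a compared column never satisfies the condition.
Matched pairs: 0; unmatched a rows kept: 7.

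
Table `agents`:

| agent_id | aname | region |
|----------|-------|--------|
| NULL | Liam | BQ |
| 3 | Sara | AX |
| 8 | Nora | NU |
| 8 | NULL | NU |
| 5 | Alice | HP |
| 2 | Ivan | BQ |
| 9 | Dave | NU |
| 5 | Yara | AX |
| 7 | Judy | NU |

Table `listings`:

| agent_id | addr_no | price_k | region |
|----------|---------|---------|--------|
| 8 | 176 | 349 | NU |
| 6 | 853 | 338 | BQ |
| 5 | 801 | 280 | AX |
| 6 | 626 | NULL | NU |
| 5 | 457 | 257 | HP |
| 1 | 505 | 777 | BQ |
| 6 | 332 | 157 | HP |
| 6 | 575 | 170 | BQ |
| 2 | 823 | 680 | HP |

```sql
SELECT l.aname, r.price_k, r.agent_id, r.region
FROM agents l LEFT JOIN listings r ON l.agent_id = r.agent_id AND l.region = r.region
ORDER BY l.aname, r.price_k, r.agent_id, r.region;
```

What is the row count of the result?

LEFT JOIN keeps every row from `agents`; unmatched rows get NULL for `listings`'s columns.
Matching on l.agent_id = r.agent_id AND l.region = r.region. A NULL in a compared column never satisfies the condition.
- agent_id=NULL, region=BQ: no r row matches, row kept with r columns NULL.
- agent_id=3, region=AX: no r row matches, row kept with r columns NULL.
- agent_id=8, region=NU: 1 matching r row(s), so 1 row(s) emitted.
- agent_id=8, region=NU: 1 matching r row(s), so 1 row(s) emitted.
- agent_id=5, region=HP: 1 matching r row(s), so 1 row(s) emitted.
- agent_id=2, region=BQ: no r row matches, row kept with r columns NULL.
- agent_id=9, region=NU: no r row matches, row kept with r columns NULL.
- agent_id=5, region=AX: 1 matching r row(s), so 1 row(s) emitted.
- agent_id=7, region=NU: no r row matches, row kept with r columns NULL.
Total: 4 matched + 5 padded = 9 rows.

9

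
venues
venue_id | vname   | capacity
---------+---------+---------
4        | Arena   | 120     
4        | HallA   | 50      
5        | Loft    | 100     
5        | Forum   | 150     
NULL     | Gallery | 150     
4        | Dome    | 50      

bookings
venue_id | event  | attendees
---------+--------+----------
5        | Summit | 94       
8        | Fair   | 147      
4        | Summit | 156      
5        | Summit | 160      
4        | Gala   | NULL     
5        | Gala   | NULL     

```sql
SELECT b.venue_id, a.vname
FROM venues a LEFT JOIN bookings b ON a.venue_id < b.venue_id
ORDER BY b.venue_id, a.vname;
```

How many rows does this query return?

15

LEFT JOIN keeps every row from `venues`; unmatched rows get NULL for `bookings`'s columns.
Matching on a.venue_id < b.venue_id. A NULL in a compared column never satisfies the condition.
- venue_id=4: 4 matching b row(s), so 4 row(s) emitted.
- venue_id=4: 4 matching b row(s), so 4 row(s) emitted.
- venue_id=5: 1 matching b row(s), so 1 row(s) emitted.
- venue_id=5: 1 matching b row(s), so 1 row(s) emitted.
- venue_id=NULL: no b row matches, row kept with b columns NULL.
- venue_id=4: 4 matching b row(s), so 4 row(s) emitted.
Total: 14 matched + 1 padded = 15 rows.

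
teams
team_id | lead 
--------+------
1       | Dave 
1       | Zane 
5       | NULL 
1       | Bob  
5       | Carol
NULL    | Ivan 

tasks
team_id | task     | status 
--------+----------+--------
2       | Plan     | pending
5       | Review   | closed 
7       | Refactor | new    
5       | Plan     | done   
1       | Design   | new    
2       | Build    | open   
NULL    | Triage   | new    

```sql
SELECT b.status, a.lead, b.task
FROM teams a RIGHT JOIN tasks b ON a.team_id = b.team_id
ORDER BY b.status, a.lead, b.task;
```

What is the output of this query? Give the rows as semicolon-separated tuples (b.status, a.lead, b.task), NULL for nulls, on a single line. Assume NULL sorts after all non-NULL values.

(closed, Carol, Review); (closed, NULL, Review); (done, Carol, Plan); (done, NULL, Plan); (new, Bob, Design); (new, Dave, Design); (new, Zane, Design); (new, NULL, Refactor); (new, NULL, Triage); (open, NULL, Build); (pending, NULL, Plan)

RIGHT JOIN keeps every row from `tasks`; unmatched rows get NULL for `teams`'s columns.
Matching on a.team_id = b.team_id. A NULL in a compared column never satisfies the condition.
- team_id=1: 1 matching b row(s), so 1 row(s) emitted.
- team_id=1: 1 matching b row(s), so 1 row(s) emitted.
- team_id=5: 2 matching b row(s), so 2 row(s) emitted.
- team_id=1: 1 matching b row(s), so 1 row(s) emitted.
- team_id=5: 2 matching b row(s), so 2 row(s) emitted.
- team_id=NULL: no matching b row.
- 4 b row(s) had no a match → kept, a columns NULL.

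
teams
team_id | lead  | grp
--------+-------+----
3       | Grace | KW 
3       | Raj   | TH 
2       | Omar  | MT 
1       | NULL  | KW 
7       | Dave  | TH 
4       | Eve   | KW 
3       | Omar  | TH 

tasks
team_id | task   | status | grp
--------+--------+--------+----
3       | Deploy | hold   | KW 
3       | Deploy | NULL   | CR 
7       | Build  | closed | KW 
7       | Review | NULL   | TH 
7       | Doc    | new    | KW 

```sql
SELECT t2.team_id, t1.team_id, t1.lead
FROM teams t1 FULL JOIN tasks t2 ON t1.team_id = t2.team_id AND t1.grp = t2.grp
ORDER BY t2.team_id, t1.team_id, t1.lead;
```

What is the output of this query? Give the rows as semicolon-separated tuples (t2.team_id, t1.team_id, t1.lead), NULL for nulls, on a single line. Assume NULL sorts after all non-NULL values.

FULL OUTER JOIN keeps every row from both sides; unmatched rows get NULL for the other side's columns.
Matching on t1.team_id = t2.team_id AND t1.grp = t2.grp.
Matched pairs: 2; unmatched t1 rows kept: 5; unmatched t2 rows kept: 3.

(3, 3, Grace); (3, NULL, NULL); (7, 7, Dave); (7, NULL, NULL); (7, NULL, NULL); (NULL, 1, NULL); (NULL, 2, Omar); (NULL, 3, Omar); (NULL, 3, Raj); (NULL, 4, Eve)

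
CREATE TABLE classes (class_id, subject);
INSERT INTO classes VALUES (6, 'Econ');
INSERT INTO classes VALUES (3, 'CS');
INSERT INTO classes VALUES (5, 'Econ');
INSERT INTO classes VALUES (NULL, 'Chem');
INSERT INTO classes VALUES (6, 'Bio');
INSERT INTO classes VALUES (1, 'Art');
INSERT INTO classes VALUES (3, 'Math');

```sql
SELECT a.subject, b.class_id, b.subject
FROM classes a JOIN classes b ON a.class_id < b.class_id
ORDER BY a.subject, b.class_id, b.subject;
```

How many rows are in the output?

13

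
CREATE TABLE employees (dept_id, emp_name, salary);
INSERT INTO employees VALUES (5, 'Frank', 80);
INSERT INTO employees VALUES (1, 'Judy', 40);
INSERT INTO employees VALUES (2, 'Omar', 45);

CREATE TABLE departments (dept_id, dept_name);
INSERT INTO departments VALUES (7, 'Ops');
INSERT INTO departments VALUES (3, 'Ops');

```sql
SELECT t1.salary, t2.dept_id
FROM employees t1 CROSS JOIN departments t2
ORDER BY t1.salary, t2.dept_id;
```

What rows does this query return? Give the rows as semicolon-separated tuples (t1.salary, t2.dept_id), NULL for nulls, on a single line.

CROSS JOIN pairs every row of `employees` with every row of `departments`: 3 × 2 = 6 rows.
After projecting and ordering:
t1.salary | t2.dept_id
40 | 3
40 | 7
45 | 3
45 | 7
80 | 3
80 | 7

(40, 3); (40, 7); (45, 3); (45, 7); (80, 3); (80, 7)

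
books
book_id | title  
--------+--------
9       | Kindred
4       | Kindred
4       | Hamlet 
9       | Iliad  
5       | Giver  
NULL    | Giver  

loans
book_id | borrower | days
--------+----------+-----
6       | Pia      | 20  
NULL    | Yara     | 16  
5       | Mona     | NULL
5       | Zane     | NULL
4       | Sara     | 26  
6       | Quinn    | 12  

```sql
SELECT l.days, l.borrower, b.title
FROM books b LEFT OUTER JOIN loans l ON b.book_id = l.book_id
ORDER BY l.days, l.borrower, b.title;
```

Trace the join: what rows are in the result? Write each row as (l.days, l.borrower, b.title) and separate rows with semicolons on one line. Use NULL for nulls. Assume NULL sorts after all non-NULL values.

(26, Sara, Hamlet); (26, Sara, Kindred); (NULL, Mona, Giver); (NULL, Zane, Giver); (NULL, NULL, Giver); (NULL, NULL, Iliad); (NULL, NULL, Kindred)

LEFT JOIN keeps every row from `books`; unmatched rows get NULL for `loans`'s columns.
Matching on b.book_id = l.book_id. A NULL in a compared column never satisfies the condition.
Matched pairs: 4; unmatched b rows kept: 3.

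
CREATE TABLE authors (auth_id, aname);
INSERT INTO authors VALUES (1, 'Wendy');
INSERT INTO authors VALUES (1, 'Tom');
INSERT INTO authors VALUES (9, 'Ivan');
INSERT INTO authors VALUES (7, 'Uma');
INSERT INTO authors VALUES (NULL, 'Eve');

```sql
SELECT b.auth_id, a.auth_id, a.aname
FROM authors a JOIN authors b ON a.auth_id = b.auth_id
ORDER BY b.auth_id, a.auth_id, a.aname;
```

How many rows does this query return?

INNER JOIN keeps only pairs where the ON condition holds.
Matching on a.auth_id = b.auth_id. A NULL in a compared column never satisfies the condition.
- a (auth_id=1) pairs with 2 row(s) of b.
- a (auth_id=1) pairs with 2 row(s) of b.
- a (auth_id=9) pairs with 1 row(s) of b.
- a (auth_id=7) pairs with 1 row(s) of b.
- a (auth_id=NULL) has no partner → excluded.
Total: 6 rows.

6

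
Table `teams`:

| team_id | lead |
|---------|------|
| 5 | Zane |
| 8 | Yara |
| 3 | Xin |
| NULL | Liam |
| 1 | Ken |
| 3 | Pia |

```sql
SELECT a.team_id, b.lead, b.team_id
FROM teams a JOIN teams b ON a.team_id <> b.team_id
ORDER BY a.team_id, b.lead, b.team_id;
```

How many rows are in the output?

INNER JOIN keeps only pairs where the ON condition holds.
Matching on a.team_id <> b.team_id. A NULL in a compared column never satisfies the condition.
- a[0] team_id=5 → 4 match(es) in b → 4 row(s).
- a[1] team_id=8 → 4 match(es) in b → 4 row(s).
- a[2] team_id=3 → 3 match(es) in b → 3 row(s).
- a[3] team_id=NULL → no match; dropped.
- a[4] team_id=1 → 4 match(es) in b → 4 row(s).
- a[5] team_id=3 → 3 match(es) in b → 3 row(s).
Total: 18 rows.

18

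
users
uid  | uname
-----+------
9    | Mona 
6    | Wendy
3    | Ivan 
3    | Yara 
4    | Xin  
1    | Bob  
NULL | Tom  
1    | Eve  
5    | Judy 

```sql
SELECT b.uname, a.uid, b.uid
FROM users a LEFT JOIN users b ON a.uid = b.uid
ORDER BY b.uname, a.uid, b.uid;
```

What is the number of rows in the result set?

13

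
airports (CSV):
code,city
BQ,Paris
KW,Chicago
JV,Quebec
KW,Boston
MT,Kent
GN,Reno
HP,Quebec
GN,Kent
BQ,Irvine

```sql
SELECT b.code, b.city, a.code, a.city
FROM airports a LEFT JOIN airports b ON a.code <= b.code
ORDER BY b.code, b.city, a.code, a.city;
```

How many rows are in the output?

48

LEFT JOIN keeps every row from `airports a`; unmatched rows get NULL for `airports b`'s columns.
Matching on a.code <= b.code.
- a (code=BQ) pairs with 9 row(s) of b.
- a (code=KW) pairs with 3 row(s) of b.
- a (code=JV) pairs with 4 row(s) of b.
- a (code=KW) pairs with 3 row(s) of b.
- a (code=MT) pairs with 1 row(s) of b.
- a (code=GN) pairs with 7 row(s) of b.
- a (code=HP) pairs with 5 row(s) of b.
- a (code=GN) pairs with 7 row(s) of b.
- a (code=BQ) pairs with 9 row(s) of b.
Total: 48 rows.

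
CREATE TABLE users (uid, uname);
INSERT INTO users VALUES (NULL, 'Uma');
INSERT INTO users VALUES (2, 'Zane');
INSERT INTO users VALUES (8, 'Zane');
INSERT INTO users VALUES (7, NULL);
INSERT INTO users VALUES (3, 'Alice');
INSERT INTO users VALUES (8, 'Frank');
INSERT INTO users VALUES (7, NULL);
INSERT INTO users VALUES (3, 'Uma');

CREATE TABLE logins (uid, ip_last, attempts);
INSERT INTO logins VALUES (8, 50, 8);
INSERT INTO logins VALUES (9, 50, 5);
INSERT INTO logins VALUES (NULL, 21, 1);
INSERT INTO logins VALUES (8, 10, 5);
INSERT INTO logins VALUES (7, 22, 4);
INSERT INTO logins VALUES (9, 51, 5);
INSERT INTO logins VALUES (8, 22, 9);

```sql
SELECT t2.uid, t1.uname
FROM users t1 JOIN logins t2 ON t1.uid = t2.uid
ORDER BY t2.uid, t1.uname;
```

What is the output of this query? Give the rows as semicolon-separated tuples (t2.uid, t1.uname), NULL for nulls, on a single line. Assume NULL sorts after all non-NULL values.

INNER JOIN keeps only pairs where the ON condition holds.
Matching on t1.uid = t2.uid. A NULL in a compared column never satisfies the condition.
Matched pairs: 8.

(7, NULL); (7, NULL); (8, Frank); (8, Frank); (8, Frank); (8, Zane); (8, Zane); (8, Zane)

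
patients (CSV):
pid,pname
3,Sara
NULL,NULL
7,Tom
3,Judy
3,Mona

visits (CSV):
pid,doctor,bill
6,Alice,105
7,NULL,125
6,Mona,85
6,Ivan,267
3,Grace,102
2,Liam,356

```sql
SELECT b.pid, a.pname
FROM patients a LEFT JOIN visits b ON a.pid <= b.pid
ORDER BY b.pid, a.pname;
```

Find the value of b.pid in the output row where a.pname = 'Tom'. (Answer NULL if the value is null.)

LEFT JOIN keeps every row from `patients`; unmatched rows get NULL for `visits`'s columns.
Matching on a.pid <= b.pid. A NULL in a compared column never satisfies the condition.
- a (pid=3) pairs with 5 row(s) of b.
- a (pid=NULL) has no partner → padded with NULL.
- a (pid=7) pairs with 1 row(s) of b.
- a (pid=3) pairs with 5 row(s) of b.
- a (pid=3) pairs with 5 row(s) of b.

7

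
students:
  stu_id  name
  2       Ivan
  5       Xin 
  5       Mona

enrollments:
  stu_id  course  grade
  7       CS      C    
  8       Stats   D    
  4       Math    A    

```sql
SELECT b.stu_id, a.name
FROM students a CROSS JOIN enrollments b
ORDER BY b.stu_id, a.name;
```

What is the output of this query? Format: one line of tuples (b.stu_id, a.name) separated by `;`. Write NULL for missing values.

(4, Ivan); (4, Mona); (4, Xin); (7, Ivan); (7, Mona); (7, Xin); (8, Ivan); (8, Mona); (8, Xin)

CROSS JOIN pairs every row of `students` with every row of `enrollments`: 3 × 3 = 9 rows.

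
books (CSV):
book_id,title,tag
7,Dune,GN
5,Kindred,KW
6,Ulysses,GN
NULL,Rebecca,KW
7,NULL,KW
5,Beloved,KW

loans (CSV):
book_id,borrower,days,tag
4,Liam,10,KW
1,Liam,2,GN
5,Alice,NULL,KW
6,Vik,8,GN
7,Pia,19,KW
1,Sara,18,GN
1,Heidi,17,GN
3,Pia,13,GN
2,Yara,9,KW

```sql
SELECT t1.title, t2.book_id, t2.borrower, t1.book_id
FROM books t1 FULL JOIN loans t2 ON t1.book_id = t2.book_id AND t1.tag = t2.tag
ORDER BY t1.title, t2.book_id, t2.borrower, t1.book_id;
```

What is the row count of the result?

12

FULL OUTER JOIN keeps every row from both sides; unmatched rows get NULL for the other side's columns.
Matching on t1.book_id = t2.book_id AND t1.tag = t2.tag. A NULL in a compared column never satisfies the condition.
Matched pairs: 4; unmatched t1 rows kept: 2; unmatched t2 rows kept: 6.
Total: 4 matched + 8 padded = 12 rows.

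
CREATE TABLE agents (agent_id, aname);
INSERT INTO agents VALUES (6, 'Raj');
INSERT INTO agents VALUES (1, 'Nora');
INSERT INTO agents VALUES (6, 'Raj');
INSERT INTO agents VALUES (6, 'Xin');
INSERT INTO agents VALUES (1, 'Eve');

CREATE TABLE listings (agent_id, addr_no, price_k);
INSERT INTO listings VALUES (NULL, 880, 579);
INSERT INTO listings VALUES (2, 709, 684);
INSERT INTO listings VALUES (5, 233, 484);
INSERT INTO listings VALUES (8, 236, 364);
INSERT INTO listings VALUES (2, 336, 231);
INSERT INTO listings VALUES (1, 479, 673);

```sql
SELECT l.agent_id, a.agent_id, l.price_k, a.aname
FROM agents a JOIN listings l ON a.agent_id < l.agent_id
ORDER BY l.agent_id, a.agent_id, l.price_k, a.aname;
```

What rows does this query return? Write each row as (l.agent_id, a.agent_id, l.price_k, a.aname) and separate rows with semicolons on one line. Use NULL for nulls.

INNER JOIN keeps only pairs where the ON condition holds.
Matching on a.agent_id < l.agent_id. A NULL in a compared column never satisfies the condition.
Matched pairs: 11.

(2, 1, 231, Eve); (2, 1, 231, Nora); (2, 1, 684, Eve); (2, 1, 684, Nora); (5, 1, 484, Eve); (5, 1, 484, Nora); (8, 1, 364, Eve); (8, 1, 364, Nora); (8, 6, 364, Raj); (8, 6, 364, Raj); (8, 6, 364, Xin)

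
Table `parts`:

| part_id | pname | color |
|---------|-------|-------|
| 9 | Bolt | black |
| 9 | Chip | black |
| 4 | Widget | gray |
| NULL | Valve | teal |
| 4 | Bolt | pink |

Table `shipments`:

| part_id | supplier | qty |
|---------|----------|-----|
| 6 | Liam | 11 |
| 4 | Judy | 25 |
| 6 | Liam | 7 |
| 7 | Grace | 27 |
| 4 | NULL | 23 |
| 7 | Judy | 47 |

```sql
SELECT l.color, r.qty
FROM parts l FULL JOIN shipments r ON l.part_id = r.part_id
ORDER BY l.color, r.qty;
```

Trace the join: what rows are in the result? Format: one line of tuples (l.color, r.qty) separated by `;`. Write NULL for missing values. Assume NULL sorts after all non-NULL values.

FULL OUTER JOIN keeps every row from both sides; unmatched rows get NULL for the other side's columns.
Matching on l.part_id = r.part_id. A NULL in a compared column never satisfies the condition.
Matched pairs: 4; unmatched l rows kept: 3; unmatched r rows kept: 4.

(black, NULL); (black, NULL); (gray, 23); (gray, 25); (pink, 23); (pink, 25); (teal, NULL); (NULL, 7); (NULL, 11); (NULL, 27); (NULL, 47)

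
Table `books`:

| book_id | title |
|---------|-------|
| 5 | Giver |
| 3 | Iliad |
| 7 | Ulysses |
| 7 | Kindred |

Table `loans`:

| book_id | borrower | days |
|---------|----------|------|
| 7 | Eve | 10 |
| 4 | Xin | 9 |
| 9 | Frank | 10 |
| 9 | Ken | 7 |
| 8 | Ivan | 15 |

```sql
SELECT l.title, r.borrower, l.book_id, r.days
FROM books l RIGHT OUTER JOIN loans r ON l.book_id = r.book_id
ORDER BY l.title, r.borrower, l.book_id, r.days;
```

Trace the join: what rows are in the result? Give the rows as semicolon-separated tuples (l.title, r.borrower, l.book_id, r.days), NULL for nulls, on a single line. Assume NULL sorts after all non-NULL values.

RIGHT JOIN keeps every row from `loans`; unmatched rows get NULL for `books`'s columns.
Matching on l.book_id = r.book_id.
Matched pairs: 2; unmatched r rows kept: 4.

(Kindred, Eve, 7, 10); (Ulysses, Eve, 7, 10); (NULL, Frank, NULL, 10); (NULL, Ivan, NULL, 15); (NULL, Ken, NULL, 7); (NULL, Xin, NULL, 9)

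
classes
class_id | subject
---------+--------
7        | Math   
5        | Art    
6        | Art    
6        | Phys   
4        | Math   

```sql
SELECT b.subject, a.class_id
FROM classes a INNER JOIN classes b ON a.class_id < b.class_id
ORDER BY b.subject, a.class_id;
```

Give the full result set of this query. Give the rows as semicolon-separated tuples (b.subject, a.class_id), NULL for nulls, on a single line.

(Art, 4); (Art, 4); (Art, 5); (Math, 4); (Math, 5); (Math, 6); (Math, 6); (Phys, 4); (Phys, 5)

INNER JOIN keeps only pairs where the ON condition holds.
Matching on a.class_id < b.class_id.
- class_id=7: no matching b row, dropped.
- class_id=5: 3 matching b row(s), so 3 row(s) emitted.
- class_id=6: 1 matching b row(s), so 1 row(s) emitted.
- class_id=6: 1 matching b row(s), so 1 row(s) emitted.
- class_id=4: 4 matching b row(s), so 4 row(s) emitted.
After projecting and ordering:
b.subject | a.class_id
Art | 4
Art | 4
Art | 5
Math | 4
Math | 5
Math | 6
Math | 6
Phys | 4
Phys | 5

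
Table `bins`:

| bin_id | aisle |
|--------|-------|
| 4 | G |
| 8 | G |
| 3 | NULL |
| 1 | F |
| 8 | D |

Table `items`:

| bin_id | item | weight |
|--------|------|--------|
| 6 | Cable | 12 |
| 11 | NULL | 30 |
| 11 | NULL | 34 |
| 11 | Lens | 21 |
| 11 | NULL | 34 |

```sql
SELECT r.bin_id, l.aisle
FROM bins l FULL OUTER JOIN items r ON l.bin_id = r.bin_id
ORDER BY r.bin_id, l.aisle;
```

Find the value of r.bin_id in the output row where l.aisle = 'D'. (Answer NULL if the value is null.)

FULL OUTER JOIN keeps every row from both sides; unmatched rows get NULL for the other side's columns.
Matching on l.bin_id = r.bin_id.
- l[0] bin_id=4 → no match; kept with NULLs on the r side.
- l[1] bin_id=8 → no match; kept with NULLs on the r side.
- l[2] bin_id=3 → no match; kept with NULLs on the r side.
- l[3] bin_id=1 → no match; kept with NULLs on the r side.
- l[4] bin_id=8 → no match; kept with NULLs on the r side.
- 5 row(s) from r found no l partner → padded with NULL.

NULL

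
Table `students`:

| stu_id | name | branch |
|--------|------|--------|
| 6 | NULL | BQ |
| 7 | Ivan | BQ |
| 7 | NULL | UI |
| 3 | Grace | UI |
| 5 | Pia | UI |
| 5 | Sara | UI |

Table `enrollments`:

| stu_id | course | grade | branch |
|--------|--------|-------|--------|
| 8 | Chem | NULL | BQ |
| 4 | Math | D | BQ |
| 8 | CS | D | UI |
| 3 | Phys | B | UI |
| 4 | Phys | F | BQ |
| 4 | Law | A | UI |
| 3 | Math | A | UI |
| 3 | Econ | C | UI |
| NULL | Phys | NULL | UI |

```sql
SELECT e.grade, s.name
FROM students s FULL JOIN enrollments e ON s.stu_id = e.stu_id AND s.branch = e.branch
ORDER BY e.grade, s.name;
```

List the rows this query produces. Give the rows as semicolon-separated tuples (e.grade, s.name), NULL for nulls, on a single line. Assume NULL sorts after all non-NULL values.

(A, Grace); (A, NULL); (B, Grace); (C, Grace); (D, NULL); (D, NULL); (F, NULL); (NULL, Ivan); (NULL, Pia); (NULL, Sara); (NULL, NULL); (NULL, NULL); (NULL, NULL); (NULL, NULL)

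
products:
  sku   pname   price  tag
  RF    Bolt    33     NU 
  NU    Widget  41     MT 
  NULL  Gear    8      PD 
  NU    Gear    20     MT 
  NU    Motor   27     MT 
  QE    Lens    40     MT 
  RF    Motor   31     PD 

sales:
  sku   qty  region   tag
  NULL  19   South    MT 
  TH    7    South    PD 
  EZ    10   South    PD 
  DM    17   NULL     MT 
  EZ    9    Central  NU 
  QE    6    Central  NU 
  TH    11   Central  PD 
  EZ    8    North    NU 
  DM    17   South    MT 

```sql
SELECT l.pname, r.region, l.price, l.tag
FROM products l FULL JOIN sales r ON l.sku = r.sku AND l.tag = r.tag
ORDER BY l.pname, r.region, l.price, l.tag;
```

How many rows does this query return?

FULL OUTER JOIN keeps every row from both sides; unmatched rows get NULL for the other side's columns.
Matching on l.sku = r.sku AND l.tag = r.tag. A NULL in a compared column never satisfies the condition.
- sku=RF, tag=NU: no r row matches, row kept with r columns NULL.
- sku=NU, tag=MT: no r row matches, row kept with r columns NULL.
- sku=NULL, tag=PD: no r row matches, row kept with r columns NULL.
- sku=NU, tag=MT: no r row matches, row kept with r columns NULL.
- sku=NU, tag=MT: no r row matches, row kept with r columns NULL.
- sku=QE, tag=MT: no r row matches, row kept with r columns NULL.
- sku=RF, tag=PD: no r row matches, row kept with r columns NULL.
- plus 9 unmatched r row(s), each kept with NULL l columns.
Total: 0 matched + 16 padded = 16 rows.

16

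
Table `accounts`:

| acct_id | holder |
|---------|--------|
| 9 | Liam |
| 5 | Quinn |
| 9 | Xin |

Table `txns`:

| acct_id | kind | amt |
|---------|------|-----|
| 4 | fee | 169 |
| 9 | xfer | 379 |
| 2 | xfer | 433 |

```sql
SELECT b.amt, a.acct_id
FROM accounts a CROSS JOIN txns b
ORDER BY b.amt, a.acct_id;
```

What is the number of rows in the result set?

CROSS JOIN pairs every row of `accounts` with every row of `txns`: 3 × 3 = 9 rows.

9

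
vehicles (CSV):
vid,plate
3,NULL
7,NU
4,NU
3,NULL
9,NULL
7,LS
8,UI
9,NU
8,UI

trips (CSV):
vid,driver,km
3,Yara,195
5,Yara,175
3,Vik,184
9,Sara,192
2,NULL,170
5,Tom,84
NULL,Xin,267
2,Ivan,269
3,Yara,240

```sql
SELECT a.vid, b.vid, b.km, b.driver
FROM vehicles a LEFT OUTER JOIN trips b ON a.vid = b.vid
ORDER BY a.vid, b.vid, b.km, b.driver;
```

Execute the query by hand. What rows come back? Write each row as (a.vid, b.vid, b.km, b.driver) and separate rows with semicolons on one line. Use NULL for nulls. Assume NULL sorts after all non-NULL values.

(3, 3, 184, Vik); (3, 3, 184, Vik); (3, 3, 195, Yara); (3, 3, 195, Yara); (3, 3, 240, Yara); (3, 3, 240, Yara); (4, NULL, NULL, NULL); (7, NULL, NULL, NULL); (7, NULL, NULL, NULL); (8, NULL, NULL, NULL); (8, NULL, NULL, NULL); (9, 9, 192, Sara); (9, 9, 192, Sara)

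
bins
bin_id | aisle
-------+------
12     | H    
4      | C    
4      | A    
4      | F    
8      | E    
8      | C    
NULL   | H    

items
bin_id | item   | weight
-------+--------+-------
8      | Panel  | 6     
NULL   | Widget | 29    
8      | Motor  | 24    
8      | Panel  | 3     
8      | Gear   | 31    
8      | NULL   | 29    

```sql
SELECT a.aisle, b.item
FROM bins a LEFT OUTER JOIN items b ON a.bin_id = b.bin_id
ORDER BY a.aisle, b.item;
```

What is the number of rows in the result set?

LEFT JOIN keeps every row from `bins`; unmatched rows get NULL for `items`'s columns.
Matching on a.bin_id = b.bin_id. A NULL in a compared column never satisfies the condition.
- a (bin_id=12) has no partner → padded with NULL.
- a (bin_id=4) has no partner → padded with NULL.
- a (bin_id=4) has no partner → padded with NULL.
- a (bin_id=4) has no partner → padded with NULL.
- a (bin_id=8) pairs with 5 row(s) of b.
- a (bin_id=8) pairs with 5 row(s) of b.
- a (bin_id=NULL) has no partner → padded with NULL.
Total: 10 matched + 5 padded = 15 rows.

15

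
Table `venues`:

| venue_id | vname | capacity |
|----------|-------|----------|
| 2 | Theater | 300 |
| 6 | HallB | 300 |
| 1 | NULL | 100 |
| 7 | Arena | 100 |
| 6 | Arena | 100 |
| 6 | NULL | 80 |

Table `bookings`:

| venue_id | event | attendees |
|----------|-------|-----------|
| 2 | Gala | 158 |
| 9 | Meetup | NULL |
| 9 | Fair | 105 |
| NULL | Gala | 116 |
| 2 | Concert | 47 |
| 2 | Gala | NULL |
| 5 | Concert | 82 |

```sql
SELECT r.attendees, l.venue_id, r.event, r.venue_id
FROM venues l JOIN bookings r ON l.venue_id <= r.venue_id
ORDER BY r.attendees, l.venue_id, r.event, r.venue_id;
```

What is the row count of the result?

20

INNER JOIN keeps only pairs where the ON condition holds.
Matching on l.venue_id <= r.venue_id. A NULL in a compared column never satisfies the condition.
- l (venue_id=2) pairs with 6 row(s) of r.
- l (venue_id=6) pairs with 2 row(s) of r.
- l (venue_id=1) pairs with 6 row(s) of r.
- l (venue_id=7) pairs with 2 row(s) of r.
- l (venue_id=6) pairs with 2 row(s) of r.
- l (venue_id=6) pairs with 2 row(s) of r.
Total: 20 rows.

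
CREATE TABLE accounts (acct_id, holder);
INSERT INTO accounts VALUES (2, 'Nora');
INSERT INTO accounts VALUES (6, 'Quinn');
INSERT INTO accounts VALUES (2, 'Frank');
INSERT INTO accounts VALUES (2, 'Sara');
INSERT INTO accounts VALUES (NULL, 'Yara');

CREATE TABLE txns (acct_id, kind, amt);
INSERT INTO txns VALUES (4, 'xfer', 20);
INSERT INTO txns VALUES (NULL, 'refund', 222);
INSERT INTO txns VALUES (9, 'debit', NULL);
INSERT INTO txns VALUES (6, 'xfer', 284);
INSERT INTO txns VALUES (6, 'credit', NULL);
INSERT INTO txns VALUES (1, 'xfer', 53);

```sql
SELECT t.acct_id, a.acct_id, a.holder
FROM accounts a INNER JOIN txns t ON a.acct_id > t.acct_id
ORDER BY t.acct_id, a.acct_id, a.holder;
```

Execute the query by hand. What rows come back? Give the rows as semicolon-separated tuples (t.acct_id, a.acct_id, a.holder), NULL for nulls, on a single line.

INNER JOIN keeps only pairs where the ON condition holds.
Matching on a.acct_id > t.acct_id. A NULL in a compared column never satisfies the condition.
Matched pairs: 5.

(1, 2, Frank); (1, 2, Nora); (1, 2, Sara); (1, 6, Quinn); (4, 6, Quinn)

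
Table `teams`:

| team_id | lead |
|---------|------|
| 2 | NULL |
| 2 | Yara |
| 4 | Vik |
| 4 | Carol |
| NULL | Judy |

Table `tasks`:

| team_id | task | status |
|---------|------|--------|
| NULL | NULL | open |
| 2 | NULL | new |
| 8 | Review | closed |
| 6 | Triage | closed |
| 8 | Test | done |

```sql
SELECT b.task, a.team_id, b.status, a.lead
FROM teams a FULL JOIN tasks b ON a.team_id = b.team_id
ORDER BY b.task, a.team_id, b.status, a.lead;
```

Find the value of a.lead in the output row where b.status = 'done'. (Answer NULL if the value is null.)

FULL OUTER JOIN keeps every row from both sides; unmatched rows get NULL for the other side's columns.
Matching on a.team_id = b.team_id. A NULL in a compared column never satisfies the condition.
Matched pairs: 2; unmatched a rows kept: 3; unmatched b rows kept: 4.

NULL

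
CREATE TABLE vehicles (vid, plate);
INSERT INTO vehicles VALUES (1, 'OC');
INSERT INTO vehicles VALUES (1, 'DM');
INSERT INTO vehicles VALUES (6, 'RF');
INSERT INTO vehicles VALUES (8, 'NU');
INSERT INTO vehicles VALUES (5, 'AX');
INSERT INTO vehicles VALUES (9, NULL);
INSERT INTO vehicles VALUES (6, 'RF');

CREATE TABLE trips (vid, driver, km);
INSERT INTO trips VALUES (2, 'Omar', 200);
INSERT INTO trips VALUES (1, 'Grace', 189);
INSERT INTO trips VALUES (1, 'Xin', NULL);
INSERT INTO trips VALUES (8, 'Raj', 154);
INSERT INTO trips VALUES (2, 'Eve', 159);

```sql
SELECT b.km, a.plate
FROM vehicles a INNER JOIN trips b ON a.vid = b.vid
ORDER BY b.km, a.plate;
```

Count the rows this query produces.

INNER JOIN keeps only pairs where the ON condition holds.
Matching on a.vid = b.vid.
Matched pairs: 5.
Total: 5 rows.

5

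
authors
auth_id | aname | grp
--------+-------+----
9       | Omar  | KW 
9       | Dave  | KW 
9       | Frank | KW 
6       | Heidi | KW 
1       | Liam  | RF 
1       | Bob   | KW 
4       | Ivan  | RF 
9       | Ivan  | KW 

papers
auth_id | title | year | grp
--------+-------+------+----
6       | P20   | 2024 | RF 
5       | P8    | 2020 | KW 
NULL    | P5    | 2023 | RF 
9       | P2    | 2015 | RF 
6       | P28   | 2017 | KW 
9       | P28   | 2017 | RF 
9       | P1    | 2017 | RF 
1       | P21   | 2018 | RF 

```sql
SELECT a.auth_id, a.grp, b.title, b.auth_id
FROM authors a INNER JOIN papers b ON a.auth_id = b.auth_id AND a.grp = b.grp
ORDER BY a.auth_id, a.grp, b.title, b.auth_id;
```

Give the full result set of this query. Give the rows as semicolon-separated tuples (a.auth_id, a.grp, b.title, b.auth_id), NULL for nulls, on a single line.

INNER JOIN keeps only pairs where the ON condition holds.
Matching on a.auth_id = b.auth_id AND a.grp = b.grp. A NULL in a compared column never satisfies the condition.
Matched pairs: 2.

(1, RF, P21, 1); (6, KW, P28, 6)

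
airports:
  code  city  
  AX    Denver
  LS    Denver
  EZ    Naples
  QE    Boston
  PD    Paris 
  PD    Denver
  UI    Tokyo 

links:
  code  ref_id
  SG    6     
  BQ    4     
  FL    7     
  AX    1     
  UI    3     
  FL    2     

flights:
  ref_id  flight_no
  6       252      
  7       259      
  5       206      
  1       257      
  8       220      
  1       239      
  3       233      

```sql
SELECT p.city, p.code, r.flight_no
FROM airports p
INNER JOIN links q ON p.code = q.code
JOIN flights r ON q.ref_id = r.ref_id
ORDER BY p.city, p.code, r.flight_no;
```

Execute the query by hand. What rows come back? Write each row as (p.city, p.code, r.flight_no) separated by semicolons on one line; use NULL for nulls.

(Denver, AX, 239); (Denver, AX, 257); (Tokyo, UI, 233)

Joins associate left-to-right: airports INNER JOIN links on code gives 2 intermediate row(s).
Then INNER JOIN `flights r` on ref_id: keep only rows whose q.ref_id appears in r.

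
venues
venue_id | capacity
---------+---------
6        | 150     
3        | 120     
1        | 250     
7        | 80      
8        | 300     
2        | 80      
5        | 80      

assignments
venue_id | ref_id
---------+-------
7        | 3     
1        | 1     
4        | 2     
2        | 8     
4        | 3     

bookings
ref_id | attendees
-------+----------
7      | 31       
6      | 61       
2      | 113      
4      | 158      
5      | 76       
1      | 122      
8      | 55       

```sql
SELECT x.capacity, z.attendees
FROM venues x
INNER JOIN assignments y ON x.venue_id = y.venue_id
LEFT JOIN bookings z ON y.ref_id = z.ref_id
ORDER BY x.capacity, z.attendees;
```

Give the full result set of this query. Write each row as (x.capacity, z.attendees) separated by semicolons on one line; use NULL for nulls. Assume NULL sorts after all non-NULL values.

(80, 55); (80, NULL); (250, 122)

Step 1 — x INNER JOIN y on venue_id → 3 row(s).
Then LEFT JOIN `bookings z` on ref_id: each of those 3 rows is kept; rows whose y.ref_id has no match in z get NULL for z's columns.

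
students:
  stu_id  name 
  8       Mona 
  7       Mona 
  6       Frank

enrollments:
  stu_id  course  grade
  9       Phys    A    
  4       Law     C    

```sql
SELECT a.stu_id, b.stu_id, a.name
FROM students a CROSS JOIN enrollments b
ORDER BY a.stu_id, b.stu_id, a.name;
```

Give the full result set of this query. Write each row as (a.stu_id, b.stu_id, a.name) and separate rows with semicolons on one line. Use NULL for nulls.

CROSS JOIN pairs every row of `students` with every row of `enrollments`: 3 × 2 = 6 rows.
After projecting and ordering:
a.stu_id | b.stu_id | a.name
6 | 4 | Frank
6 | 9 | Frank
7 | 4 | Mona
7 | 9 | Mona
8 | 4 | Mona
8 | 9 | Mona

(6, 4, Frank); (6, 9, Frank); (7, 4, Mona); (7, 9, Mona); (8, 4, Mona); (8, 9, Mona)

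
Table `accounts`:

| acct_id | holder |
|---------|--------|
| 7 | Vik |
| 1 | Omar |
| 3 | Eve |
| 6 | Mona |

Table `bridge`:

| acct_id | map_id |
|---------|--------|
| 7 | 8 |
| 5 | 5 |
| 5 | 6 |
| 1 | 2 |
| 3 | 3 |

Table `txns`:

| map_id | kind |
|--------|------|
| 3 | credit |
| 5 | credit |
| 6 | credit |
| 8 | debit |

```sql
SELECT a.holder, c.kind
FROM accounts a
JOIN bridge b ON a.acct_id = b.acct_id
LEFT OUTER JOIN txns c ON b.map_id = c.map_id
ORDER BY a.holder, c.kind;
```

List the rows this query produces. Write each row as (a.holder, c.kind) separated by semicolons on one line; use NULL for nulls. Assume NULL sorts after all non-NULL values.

Evaluate left to right. First `accounts a INNER JOIN bridge b` on acct_id: 3 row(s).
Then LEFT JOIN `txns c` on map_id: each of those 3 rows is kept; rows whose b.map_id has no match in c get NULL for c's columns.

(Eve, credit); (Omar, NULL); (Vik, debit)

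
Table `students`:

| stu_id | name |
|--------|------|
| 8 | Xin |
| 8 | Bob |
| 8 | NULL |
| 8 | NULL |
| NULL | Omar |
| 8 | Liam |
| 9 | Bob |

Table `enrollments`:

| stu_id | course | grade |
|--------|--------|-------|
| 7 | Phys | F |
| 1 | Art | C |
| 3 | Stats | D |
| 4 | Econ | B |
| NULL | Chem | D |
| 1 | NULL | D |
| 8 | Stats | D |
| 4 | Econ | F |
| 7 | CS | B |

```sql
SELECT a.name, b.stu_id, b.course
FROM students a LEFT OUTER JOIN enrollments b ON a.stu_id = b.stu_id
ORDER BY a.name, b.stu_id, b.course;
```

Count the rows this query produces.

7

LEFT JOIN keeps every row from `students`; unmatched rows get NULL for `enrollments`'s columns.
Matching on a.stu_id = b.stu_id. A NULL in a compared column never satisfies the condition.
- a (stu_id=8) pairs with 1 row(s) of b.
- a (stu_id=8) pairs with 1 row(s) of b.
- a (stu_id=8) pairs with 1 row(s) of b.
- a (stu_id=8) pairs with 1 row(s) of b.
- a (stu_id=NULL) has no partner → padded with NULL.
- a (stu_id=8) pairs with 1 row(s) of b.
- a (stu_id=9) has no partner → padded with NULL.
Total: 5 matched + 2 padded = 7 rows.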